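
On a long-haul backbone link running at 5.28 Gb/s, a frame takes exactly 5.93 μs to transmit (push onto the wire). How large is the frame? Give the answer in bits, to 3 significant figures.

31300 bits

L = R × t_tx = 5280000000 b/s × 5.93e-06 s = 31310.4 bits.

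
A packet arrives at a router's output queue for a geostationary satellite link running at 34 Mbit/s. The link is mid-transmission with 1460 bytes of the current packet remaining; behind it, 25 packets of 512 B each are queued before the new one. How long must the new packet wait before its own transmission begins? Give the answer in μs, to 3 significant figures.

Each queued packet: L/R = 4096/34000000 = 120.471 μs.
25 queued → 3011.76 μs.
Plus remaining 11680 bits of current packet: 343.529 μs.
Queuing delay = 3360 μs.

3360 μs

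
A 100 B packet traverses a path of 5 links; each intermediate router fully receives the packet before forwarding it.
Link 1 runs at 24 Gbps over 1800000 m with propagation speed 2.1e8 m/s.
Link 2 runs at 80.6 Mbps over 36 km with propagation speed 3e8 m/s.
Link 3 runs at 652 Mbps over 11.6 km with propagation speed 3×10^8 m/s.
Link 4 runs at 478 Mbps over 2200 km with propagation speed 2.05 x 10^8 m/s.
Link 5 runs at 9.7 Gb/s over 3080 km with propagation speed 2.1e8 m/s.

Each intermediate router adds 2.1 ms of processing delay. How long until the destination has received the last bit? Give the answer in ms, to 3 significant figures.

L = 100 × 8 = 800 bits.
Transmission delays (L/R per hop): 3.33333e-05, 0.00992556, 0.00122699, 0.00167364, 8.24742e-05 ms; sum = 0.012942 ms.
Propagation delays (d/s per hop): 8.57143, 0.12, 0.0386667, 10.7317, 14.6667 ms; sum = 34.1285 ms.
Processing at 4 router(s): 4 × 2.1 ms = 8.4 ms.
End-to-end = 42.5 ms.

42.5 ms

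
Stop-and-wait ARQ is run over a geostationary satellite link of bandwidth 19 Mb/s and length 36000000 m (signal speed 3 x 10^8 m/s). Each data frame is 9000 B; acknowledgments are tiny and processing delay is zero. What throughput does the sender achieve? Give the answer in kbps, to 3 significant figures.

t_tx = L/R = 72000/19000000 = 0.00378947 s.
t_prop = 36000000/300000000 = 0.12 s; RTT = 0.24 s.
Cycle = t_tx + RTT = 0.243789 s.
Throughput = L / cycle = 72000 / 0.243789 = 295 kbps.

295 kbps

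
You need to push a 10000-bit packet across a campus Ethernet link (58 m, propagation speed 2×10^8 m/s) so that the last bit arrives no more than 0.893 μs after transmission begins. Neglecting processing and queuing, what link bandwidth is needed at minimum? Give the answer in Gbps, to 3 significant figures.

16.6 Gbps

Propagation delay = 58 / 200000000 = 0.29 μs.
Transmission budget = 0.893 − 0.29 = 0.603 μs.
R ≥ L / t_tx = 10000 bits / 6.03e-07 s = 16.6 Gbps.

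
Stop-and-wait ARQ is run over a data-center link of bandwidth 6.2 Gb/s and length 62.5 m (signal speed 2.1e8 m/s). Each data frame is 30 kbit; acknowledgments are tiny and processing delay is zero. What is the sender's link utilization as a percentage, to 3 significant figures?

89.0 %

t_tx = L/R = 30000/6200000000 = 4.83871e-06 s.
t_prop = 62.5/210000000 = 2.97619e-07 s; RTT = 5.95238e-07 s.
Cycle = t_tx + RTT = 5.43395e-06 s.
Utilization = t_tx / cycle = 4.83871e-06/5.43395e-06 = 89.0 %.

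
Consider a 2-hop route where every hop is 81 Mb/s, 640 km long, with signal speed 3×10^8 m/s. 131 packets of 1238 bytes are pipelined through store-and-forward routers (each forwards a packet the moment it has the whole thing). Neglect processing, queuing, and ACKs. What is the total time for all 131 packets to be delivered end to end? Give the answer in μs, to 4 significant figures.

Per-hop transmission t_tx = L/R = 9904/81000000 = 122.272 μs.
Per-hop propagation t_prop = 640000/300000000 = 2133.33 μs.
Pipeline fill: first packet needs 2·t_tx to clear all hops; remaining 130 packets each add one t_tx.
Total = (2+131-1)·t_tx + 2·t_prop = 132·122.272 + 2·2133.33 = 20410 μs.

20410 μs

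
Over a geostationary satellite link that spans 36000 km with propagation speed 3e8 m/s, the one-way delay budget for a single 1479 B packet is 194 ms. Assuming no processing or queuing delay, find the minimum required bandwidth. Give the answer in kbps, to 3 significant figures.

L = 11832 bits.
Propagation delay = 36000000 / 300000000 = 120 ms.
Transmission budget = 194 − 120 = 74 ms.
R ≥ L / t_tx = 11832 bits / 0.074 s = 160 kbps.

160 kbps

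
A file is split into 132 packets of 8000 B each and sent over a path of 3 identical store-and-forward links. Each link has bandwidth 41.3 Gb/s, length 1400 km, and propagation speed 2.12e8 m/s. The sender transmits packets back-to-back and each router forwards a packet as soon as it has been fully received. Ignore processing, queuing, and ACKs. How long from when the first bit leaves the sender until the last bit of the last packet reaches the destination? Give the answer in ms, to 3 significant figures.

20.0 ms

Per-hop transmission t_tx = L/R = 64000/41300000000 = 0.00154964 ms.
Per-hop propagation t_prop = 1400000/212000000 = 6.60377 ms.
Pipeline fill: first packet needs 3·t_tx to clear all hops; remaining 131 packets each add one t_tx.
Total = (3+132-1)·t_tx + 3·t_prop = 134·0.00154964 + 3·6.60377 = 20.0 ms.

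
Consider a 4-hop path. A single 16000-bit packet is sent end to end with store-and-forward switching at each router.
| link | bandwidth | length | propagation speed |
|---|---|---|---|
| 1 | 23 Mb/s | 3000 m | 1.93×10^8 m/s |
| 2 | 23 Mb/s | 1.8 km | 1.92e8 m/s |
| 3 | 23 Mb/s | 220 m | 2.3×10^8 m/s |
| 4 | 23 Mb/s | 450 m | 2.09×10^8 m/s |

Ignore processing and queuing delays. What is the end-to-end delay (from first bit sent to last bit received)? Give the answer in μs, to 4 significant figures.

2811 μs

Transmission delay per hop = L/R = 16000/23000000 = 695.652 μs; 4 hops → 2782.61 μs.
Propagation delays (d/s per hop): 15.544, 9.375, 0.956522, 2.15311 μs; sum = 28.0287 μs.
End-to-end = 2811 μs.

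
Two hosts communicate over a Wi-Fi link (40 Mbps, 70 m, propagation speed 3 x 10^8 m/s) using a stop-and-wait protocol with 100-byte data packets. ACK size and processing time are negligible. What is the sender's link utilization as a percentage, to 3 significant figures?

t_tx = L/R = 800/40000000 = 2e-05 s.
t_prop = 70/300000000 = 2.33333e-07 s; RTT = 4.66667e-07 s.
Cycle = t_tx + RTT = 2.04667e-05 s.
Utilization = t_tx / cycle = 2e-05/2.04667e-05 = 97.7 %.

97.7 %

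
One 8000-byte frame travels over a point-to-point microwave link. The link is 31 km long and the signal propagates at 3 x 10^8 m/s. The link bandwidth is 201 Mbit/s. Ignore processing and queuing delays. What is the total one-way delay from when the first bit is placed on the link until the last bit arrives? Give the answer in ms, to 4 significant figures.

L = 8000 × 8 = 64000 bits.
Transmission delay = L/R = 64000 / 201000000 = 0.318408 ms.
Propagation delay = d/s = 31000 m / 300000000 m/s = 0.103333 ms.
Total = 0.4217 ms.

0.4217 ms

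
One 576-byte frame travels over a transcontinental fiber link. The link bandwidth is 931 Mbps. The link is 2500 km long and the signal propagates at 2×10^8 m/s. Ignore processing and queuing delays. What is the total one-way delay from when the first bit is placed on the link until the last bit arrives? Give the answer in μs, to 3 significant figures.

12500 μs

L = 576 × 8 = 4608 bits.
Transmission delay = L/R = 4608 / 931000000 = 4.94952 μs.
Propagation delay = d/s = 2500000 m / 200000000 m/s = 12500 μs.
Total = 12500 μs.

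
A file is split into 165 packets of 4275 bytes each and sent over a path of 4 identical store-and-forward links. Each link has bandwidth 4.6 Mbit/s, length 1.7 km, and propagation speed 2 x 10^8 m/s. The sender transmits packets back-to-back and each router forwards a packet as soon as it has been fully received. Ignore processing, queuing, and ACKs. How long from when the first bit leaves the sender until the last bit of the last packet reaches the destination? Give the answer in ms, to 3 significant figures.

Per-hop transmission t_tx = L/R = 34200/4600000 = 7.43478 ms.
Per-hop propagation t_prop = 1700/200000000 = 0.0085 ms.
Pipeline fill: first packet needs 4·t_tx to clear all hops; remaining 164 packets each add one t_tx.
Total = (4+165-1)·t_tx + 4·t_prop = 168·7.43478 + 4·0.0085 = 1250 ms.

1250 ms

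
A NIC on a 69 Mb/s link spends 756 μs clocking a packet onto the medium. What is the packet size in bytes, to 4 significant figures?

6521 bytes

L = R × t_tx = 69000000 b/s × 0.000756 s = 52164 bits.
In bytes: 52164 / 8 = 6521 bytes.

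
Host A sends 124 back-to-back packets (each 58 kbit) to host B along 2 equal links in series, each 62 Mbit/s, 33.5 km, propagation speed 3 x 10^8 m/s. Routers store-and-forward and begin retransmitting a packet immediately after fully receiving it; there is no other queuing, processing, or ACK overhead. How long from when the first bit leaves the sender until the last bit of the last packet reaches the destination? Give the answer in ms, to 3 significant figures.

Per-hop transmission t_tx = L/R = 58000/62000000 = 0.935484 ms.
Per-hop propagation t_prop = 33500/300000000 = 0.111667 ms.
Pipeline fill: first packet needs 2·t_tx to clear all hops; remaining 123 packets each add one t_tx.
Total = (2+124-1)·t_tx + 2·t_prop = 125·0.935484 + 2·0.111667 = 117 ms.

117 ms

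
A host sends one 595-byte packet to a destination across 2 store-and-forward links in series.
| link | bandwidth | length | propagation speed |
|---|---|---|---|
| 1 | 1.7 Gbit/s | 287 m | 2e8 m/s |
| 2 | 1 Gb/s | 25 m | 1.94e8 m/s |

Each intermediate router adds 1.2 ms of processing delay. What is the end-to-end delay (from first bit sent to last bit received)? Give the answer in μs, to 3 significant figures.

1210 μs

L = 595 × 8 = 4760 bits.
Transmission delays (L/R per hop): 2.8, 4.76 μs; sum = 7.56 μs.
Propagation delays (d/s per hop): 1.435, 0.128866 μs; sum = 1.56387 μs.
Processing at 1 router(s): 1 × 1.2 ms = 1200 μs.
End-to-end = 1210 μs.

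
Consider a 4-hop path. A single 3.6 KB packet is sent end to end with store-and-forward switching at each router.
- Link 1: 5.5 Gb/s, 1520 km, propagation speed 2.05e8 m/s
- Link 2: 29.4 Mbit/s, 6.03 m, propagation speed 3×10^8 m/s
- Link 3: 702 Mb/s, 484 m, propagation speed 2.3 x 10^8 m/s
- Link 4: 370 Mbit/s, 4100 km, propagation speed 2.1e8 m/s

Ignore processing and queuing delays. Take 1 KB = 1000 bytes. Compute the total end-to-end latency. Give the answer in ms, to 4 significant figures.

L = 28800 bits.
Transmission delays (L/R per hop): 0.00523636, 0.979592, 0.0410256, 0.0778378 ms; sum = 1.10369 ms.
Propagation delays (d/s per hop): 7.41463, 2.01e-05, 0.00210435, 19.5238 ms; sum = 26.9406 ms.
End-to-end = 28.04 ms.

28.04 ms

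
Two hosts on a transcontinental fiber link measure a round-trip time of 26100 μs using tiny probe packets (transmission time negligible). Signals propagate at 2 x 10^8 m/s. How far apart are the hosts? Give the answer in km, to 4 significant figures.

2610 km

One-way propagation = RTT/2 = 13050 μs.
d = s × t = 200000000 × 0.01305 = 2610 km.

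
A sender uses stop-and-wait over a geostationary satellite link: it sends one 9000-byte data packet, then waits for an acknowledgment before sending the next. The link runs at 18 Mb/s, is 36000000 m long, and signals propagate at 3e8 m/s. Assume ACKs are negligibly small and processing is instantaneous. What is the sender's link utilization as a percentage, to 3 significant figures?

t_tx = L/R = 72000/18000000 = 0.004 s.
t_prop = 36000000/300000000 = 0.12 s; RTT = 0.24 s.
Cycle = t_tx + RTT = 0.244 s.
Utilization = t_tx / cycle = 0.004/0.244 = 1.64 %.

1.64 %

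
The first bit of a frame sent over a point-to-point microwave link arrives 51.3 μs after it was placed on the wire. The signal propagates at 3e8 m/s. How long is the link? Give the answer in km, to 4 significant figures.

d = s × t_prop = 300000000 × 5.13e-05 = 15.39 km.

15.39 km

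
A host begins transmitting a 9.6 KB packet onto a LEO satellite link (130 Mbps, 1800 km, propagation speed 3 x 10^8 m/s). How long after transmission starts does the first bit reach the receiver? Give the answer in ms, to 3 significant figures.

First bit experiences only propagation delay: d/s = 1800000/300000000 = 6.00 ms.

6.00 ms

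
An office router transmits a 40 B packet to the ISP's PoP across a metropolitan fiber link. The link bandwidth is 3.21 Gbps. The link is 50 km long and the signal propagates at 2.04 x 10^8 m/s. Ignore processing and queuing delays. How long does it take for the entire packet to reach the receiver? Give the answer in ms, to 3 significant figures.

0.245 ms

L = 40 × 8 = 320 bits.
Transmission delay = L/R = 320 / 3210000000 = 9.96885e-05 ms.
Propagation delay = d/s = 50000 m / 204000000 m/s = 0.245098 ms.
Total = 0.245 ms.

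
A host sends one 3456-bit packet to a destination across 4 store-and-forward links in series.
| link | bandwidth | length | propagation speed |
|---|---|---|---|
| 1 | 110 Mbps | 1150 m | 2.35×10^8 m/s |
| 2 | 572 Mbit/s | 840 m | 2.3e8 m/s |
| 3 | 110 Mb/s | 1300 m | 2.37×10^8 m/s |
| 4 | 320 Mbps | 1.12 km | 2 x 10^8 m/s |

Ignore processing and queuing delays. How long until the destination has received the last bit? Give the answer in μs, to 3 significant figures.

99.3 μs

Transmission delays (L/R per hop): 31.4182, 6.04196, 31.4182, 10.8 μs; sum = 79.6783 μs.
Propagation delays (d/s per hop): 4.89362, 3.65217, 5.48523, 5.6 μs; sum = 19.631 μs.
End-to-end = 99.3 μs.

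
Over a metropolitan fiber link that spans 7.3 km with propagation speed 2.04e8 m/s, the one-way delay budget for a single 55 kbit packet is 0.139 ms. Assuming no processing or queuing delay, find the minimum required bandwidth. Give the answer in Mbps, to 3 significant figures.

533 Mbps

Propagation delay = 7300 / 204000000 = 0.0357843 ms.
Transmission budget = 0.139 − 0.0357843 = 0.103216 ms.
R ≥ L / t_tx = 55000 bits / 0.000103216 s = 533 Mbps.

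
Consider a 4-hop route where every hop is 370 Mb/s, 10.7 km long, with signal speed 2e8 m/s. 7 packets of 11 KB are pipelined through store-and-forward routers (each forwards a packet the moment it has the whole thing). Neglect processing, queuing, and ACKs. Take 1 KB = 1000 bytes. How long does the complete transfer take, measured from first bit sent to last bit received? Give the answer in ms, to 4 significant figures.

2.592 ms

Per-hop transmission t_tx = L/R = 88000/370000000 = 0.237838 ms.
Per-hop propagation t_prop = 10700/200000000 = 0.0535 ms.
Pipeline fill: first packet needs 4·t_tx to clear all hops; remaining 6 packets each add one t_tx.
Total = (4+7-1)·t_tx + 4·t_prop = 10·0.237838 + 4·0.0535 = 2.592 ms.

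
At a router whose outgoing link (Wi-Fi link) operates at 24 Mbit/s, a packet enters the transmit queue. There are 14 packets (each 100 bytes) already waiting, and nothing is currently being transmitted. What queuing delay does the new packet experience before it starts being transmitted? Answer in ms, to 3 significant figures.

0.467 ms

Each queued packet: L/R = 800/24000000 = 0.0333333 ms.
14 queued → 0.466667 ms.
Queuing delay = 0.467 ms.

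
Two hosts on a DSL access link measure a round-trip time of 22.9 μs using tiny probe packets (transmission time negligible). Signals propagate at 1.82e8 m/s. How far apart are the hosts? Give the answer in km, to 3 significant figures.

2.08 km

One-way propagation = RTT/2 = 11.45 μs.
d = s × t = 182000000 × 1.145e-05 = 2.08 km.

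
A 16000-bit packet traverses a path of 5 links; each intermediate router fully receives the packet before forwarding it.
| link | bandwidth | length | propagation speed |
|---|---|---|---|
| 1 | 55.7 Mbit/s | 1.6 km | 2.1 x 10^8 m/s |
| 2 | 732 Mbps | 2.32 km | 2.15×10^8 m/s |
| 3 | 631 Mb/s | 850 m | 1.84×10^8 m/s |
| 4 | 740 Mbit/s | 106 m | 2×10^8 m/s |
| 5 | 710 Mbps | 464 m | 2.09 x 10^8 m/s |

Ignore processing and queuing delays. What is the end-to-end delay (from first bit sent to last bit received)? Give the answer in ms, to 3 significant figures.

0.404 ms

Transmission delays (L/R per hop): 0.287253, 0.0218579, 0.0253566, 0.0216216, 0.0225352 ms; sum = 0.378624 ms.
Propagation delays (d/s per hop): 0.00761905, 0.0107907, 0.00461957, 0.00053, 0.0022201 ms; sum = 0.0257794 ms.
End-to-end = 0.404 ms.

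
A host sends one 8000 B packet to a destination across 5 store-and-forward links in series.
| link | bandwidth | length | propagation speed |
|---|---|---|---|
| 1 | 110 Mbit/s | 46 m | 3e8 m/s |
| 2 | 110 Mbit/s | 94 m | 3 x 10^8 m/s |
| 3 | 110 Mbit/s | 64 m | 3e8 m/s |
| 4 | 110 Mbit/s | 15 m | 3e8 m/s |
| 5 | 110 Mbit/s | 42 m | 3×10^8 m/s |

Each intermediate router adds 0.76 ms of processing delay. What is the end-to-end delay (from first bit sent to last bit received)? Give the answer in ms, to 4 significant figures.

5.950 ms

L = 8000 × 8 = 64000 bits.
Transmission delay per hop = L/R = 64000/110000000 = 0.581818 ms; 5 hops → 2.90909 ms.
Propagation delays (d/s per hop): 0.000153333, 0.000313333, 0.000213333, 5e-05, 0.00014 ms; sum = 0.00087 ms.
Processing at 4 router(s): 4 × 0.76 ms = 3.04 ms.
End-to-end = 5.950 ms.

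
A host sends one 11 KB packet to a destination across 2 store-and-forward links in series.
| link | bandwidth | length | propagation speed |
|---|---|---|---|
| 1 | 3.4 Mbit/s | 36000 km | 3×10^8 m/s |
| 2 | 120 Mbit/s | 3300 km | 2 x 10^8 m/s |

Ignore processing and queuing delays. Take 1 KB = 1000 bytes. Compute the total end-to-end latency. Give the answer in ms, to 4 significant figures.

163.1 ms

L = 88000 bits.
Transmission delays (L/R per hop): 25.8824, 0.733333 ms; sum = 26.6157 ms.
Propagation delays (d/s per hop): 120, 16.5 ms; sum = 136.5 ms.
End-to-end = 163.1 ms.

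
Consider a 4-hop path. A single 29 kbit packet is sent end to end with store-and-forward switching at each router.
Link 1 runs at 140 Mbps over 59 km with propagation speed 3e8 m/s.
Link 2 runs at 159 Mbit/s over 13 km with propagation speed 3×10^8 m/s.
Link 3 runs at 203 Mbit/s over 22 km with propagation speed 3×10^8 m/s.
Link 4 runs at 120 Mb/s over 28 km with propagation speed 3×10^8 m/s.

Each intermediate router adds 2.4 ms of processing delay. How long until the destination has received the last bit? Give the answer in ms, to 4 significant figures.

8.381 ms

L = 29000 bits.
Transmission delays (L/R per hop): 0.207143, 0.18239, 0.142857, 0.241667 ms; sum = 0.774057 ms.
Propagation delays (d/s per hop): 0.196667, 0.0433333, 0.0733333, 0.0933333 ms; sum = 0.406667 ms.
Processing at 3 router(s): 3 × 2.4 ms = 7.2 ms.
End-to-end = 8.381 ms.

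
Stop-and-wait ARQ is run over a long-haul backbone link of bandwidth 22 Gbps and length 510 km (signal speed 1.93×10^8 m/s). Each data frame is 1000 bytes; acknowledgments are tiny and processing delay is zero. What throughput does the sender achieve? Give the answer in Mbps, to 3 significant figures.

t_tx = L/R = 8000/22000000000 = 3.63636e-07 s.
t_prop = 510000/193000000 = 0.00264249 s; RTT = 0.00528497 s.
Cycle = t_tx + RTT = 0.00528534 s.
Throughput = L / cycle = 8000 / 0.00528534 = 1.51 Mbps.

1.51 Mbps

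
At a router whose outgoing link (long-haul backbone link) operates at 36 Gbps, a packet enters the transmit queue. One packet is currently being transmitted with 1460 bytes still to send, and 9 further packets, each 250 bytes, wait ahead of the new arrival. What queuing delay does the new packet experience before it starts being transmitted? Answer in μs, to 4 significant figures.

Each queued packet: L/R = 2000/36000000000 = 0.0555556 μs.
9 queued → 0.5 μs.
Plus remaining 11680 bits of current packet: 0.324444 μs.
Queuing delay = 0.8244 μs.

0.8244 μs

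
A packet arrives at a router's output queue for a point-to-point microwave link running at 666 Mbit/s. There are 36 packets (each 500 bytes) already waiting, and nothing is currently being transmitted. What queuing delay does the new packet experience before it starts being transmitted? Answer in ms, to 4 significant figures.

0.2162 ms

Each queued packet: L/R = 4000/666000000 = 0.00600601 ms.
36 queued → 0.216216 ms.
Queuing delay = 0.2162 ms.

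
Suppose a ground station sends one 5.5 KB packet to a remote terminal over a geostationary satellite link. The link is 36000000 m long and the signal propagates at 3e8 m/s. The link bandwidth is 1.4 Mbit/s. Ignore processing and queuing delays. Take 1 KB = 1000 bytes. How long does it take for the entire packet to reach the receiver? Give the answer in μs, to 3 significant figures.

151000 μs

L = 44000 bits.
Transmission delay = L/R = 44000 / 1400000 = 31428.6 μs.
Propagation delay = d/s = 36000000 m / 300000000 m/s = 120000 μs.
Total = 151000 μs.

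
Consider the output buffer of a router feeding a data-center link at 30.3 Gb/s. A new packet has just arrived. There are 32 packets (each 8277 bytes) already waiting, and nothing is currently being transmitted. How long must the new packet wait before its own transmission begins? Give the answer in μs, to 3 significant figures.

Each queued packet: L/R = 66216/30300000000 = 2.18535 μs.
32 queued → 69.9311 μs.
Queuing delay = 69.9 μs.

69.9 μs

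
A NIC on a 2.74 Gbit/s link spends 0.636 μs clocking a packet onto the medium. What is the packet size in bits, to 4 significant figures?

1743 bits

L = R × t_tx = 2740000000 b/s × 6.36e-07 s = 1742.64 bits.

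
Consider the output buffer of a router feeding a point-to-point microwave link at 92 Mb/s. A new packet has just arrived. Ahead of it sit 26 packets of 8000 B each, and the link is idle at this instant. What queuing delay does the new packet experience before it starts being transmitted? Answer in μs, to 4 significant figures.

Each queued packet: L/R = 64000/92000000 = 695.652 μs.
26 queued → 18087 μs.
Queuing delay = 18090 μs.

18090 μs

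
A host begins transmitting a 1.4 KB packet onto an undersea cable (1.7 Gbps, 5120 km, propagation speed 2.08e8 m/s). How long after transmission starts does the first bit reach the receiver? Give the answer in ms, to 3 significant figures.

24.6 ms

First bit experiences only propagation delay: d/s = 5120000/208000000 = 24.6 ms.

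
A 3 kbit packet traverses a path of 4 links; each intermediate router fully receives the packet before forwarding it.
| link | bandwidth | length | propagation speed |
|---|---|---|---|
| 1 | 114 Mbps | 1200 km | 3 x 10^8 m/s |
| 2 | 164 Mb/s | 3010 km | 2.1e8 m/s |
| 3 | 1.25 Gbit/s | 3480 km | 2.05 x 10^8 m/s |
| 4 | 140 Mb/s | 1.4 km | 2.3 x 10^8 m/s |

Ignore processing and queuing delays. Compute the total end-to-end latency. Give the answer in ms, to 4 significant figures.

35.38 ms

L = 3000 bits.
Transmission delays (L/R per hop): 0.0263158, 0.0182927, 0.0024, 0.0214286 ms; sum = 0.068437 ms.
Propagation delays (d/s per hop): 4, 14.3333, 16.9756, 0.00608696 ms; sum = 35.315 ms.
End-to-end = 35.38 ms.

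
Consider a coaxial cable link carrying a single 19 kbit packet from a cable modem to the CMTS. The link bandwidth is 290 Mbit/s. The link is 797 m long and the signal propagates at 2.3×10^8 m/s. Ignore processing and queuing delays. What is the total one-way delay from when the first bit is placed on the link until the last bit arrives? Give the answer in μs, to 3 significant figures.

69.0 μs

L = 19000 bits.
Transmission delay = L/R = 19000 / 290000000 = 65.5172 μs.
Propagation delay = d/s = 797 m / 2.3e+08 m/s = 3.46522 μs.
Total = 69.0 μs.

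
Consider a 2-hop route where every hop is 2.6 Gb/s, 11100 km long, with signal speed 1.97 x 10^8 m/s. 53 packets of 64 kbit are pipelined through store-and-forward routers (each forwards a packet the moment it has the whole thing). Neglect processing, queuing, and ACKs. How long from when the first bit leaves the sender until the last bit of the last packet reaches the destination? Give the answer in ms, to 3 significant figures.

114 ms

Per-hop transmission t_tx = L/R = 64000/2600000000 = 0.0246154 ms.
Per-hop propagation t_prop = 11100000/197000000 = 56.3452 ms.
Pipeline fill: first packet needs 2·t_tx to clear all hops; remaining 52 packets each add one t_tx.
Total = (2+53-1)·t_tx + 2·t_prop = 54·0.0246154 + 2·56.3452 = 114 ms.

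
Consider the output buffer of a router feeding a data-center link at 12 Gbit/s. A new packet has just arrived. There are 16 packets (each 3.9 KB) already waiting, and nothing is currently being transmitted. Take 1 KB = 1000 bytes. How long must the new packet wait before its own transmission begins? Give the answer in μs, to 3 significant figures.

41.6 μs

Each queued packet: L/R = 31200/12000000000 = 2.6 μs.
16 queued → 41.6 μs.
Queuing delay = 41.6 μs.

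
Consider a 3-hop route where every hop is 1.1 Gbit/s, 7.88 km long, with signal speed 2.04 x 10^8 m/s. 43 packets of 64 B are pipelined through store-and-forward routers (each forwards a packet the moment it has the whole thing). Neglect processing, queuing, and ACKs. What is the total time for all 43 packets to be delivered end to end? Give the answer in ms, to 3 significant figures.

0.137 ms

Per-hop transmission t_tx = L/R = 512/1100000000 = 0.000465455 ms.
Per-hop propagation t_prop = 7880/204000000 = 0.0386275 ms.
Pipeline fill: first packet needs 3·t_tx to clear all hops; remaining 42 packets each add one t_tx.
Total = (3+43-1)·t_tx + 3·t_prop = 45·0.000465455 + 3·0.0386275 = 0.137 ms.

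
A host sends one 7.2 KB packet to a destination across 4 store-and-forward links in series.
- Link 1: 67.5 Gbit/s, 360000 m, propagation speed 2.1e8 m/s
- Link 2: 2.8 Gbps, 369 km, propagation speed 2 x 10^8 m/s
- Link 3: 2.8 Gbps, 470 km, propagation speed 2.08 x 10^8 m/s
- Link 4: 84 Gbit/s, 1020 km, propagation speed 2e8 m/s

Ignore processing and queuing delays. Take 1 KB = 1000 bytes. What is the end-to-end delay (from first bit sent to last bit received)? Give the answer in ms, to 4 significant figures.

L = 57600 bits.
Transmission delays (L/R per hop): 0.000853333, 0.0205714, 0.0205714, 0.000685714 ms; sum = 0.0426819 ms.
Propagation delays (d/s per hop): 1.71429, 1.845, 2.25962, 5.1 ms; sum = 10.9189 ms.
End-to-end = 10.96 ms.

10.96 ms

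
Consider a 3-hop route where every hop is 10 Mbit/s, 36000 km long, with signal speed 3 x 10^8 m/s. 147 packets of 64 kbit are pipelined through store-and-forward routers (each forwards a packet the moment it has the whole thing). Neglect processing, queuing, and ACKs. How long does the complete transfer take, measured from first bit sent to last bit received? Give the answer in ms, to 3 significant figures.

1310 ms

Per-hop transmission t_tx = L/R = 64000/10000000 = 6.4 ms.
Per-hop propagation t_prop = 36000000/300000000 = 120 ms.
Pipeline fill: first packet needs 3·t_tx to clear all hops; remaining 146 packets each add one t_tx.
Total = (3+147-1)·t_tx + 3·t_prop = 149·6.4 + 3·120 = 1310 ms.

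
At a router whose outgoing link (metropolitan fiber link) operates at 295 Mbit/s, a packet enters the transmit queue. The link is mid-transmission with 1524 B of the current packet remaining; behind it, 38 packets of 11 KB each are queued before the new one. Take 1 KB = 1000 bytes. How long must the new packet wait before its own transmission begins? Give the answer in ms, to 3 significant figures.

Each queued packet: L/R = 88000/295000000 = 0.298305 ms.
38 queued → 11.3356 ms.
Plus remaining 12192 bits of current packet: 0.0413288 ms.
Queuing delay = 11.4 ms.

11.4 ms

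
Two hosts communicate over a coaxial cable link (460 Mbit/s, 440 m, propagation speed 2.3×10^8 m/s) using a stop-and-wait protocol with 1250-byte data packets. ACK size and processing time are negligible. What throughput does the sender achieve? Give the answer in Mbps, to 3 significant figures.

t_tx = L/R = 10000/460000000 = 2.17391e-05 s.
t_prop = 440/2.3e+08 = 1.91304e-06 s; RTT = 3.82609e-06 s.
Cycle = t_tx + RTT = 2.55652e-05 s.
Throughput = L / cycle = 10000 / 2.55652e-05 = 391 Mbps.

391 Mbps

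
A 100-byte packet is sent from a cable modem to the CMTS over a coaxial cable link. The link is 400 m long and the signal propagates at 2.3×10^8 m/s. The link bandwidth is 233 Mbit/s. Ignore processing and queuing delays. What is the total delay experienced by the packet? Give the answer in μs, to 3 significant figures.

L = 100 × 8 = 800 bits.
Transmission delay = L/R = 800 / 233000000 = 3.43348 μs.
Propagation delay = d/s = 400 m / 2.3e+08 m/s = 1.73913 μs.
Total = 5.17 μs.

5.17 μs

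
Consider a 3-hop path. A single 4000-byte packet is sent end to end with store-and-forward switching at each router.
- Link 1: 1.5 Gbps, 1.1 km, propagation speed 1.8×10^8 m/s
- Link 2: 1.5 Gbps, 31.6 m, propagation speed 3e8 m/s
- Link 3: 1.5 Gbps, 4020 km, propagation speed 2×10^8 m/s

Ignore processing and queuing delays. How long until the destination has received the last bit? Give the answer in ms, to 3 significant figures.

L = 4000 × 8 = 32000 bits.
Transmission delay per hop = L/R = 32000/1500000000 = 0.0213333 ms; 3 hops → 0.064 ms.
Propagation delays (d/s per hop): 0.00611111, 0.000105333, 20.1 ms; sum = 20.1062 ms.
End-to-end = 20.2 ms.

20.2 ms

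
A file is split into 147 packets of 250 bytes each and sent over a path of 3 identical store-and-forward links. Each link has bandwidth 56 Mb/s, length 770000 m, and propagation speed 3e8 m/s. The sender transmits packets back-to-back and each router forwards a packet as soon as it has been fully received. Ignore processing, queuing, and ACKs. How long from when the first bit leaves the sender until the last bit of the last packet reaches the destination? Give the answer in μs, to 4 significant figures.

Per-hop transmission t_tx = L/R = 2000/56000000 = 35.7143 μs.
Per-hop propagation t_prop = 770000/300000000 = 2566.67 μs.
Pipeline fill: first packet needs 3·t_tx to clear all hops; remaining 146 packets each add one t_tx.
Total = (3+147-1)·t_tx + 3·t_prop = 149·35.7143 + 3·2566.67 = 13020 μs.

13020 μs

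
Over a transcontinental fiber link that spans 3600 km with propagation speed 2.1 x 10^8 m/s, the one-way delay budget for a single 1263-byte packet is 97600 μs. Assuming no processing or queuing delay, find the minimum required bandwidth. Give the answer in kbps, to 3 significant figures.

L = 10104 bits.
Propagation delay = 3600000 / 210000000 = 17142.9 μs.
Transmission budget = 97600 − 17142.9 = 80457.1 μs.
R ≥ L / t_tx = 10104 bits / 0.0804571 s = 126 kbps.

126 kbps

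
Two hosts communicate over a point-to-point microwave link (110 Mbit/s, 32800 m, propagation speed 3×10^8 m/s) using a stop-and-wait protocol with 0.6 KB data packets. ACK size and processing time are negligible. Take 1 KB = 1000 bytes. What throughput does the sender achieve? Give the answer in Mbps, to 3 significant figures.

18.3 Mbps

t_tx = L/R = 4800/110000000 = 4.36364e-05 s.
t_prop = 32800/300000000 = 0.000109333 s; RTT = 0.000218667 s.
Cycle = t_tx + RTT = 0.000262303 s.
Throughput = L / cycle = 4800 / 0.000262303 = 18.3 Mbps.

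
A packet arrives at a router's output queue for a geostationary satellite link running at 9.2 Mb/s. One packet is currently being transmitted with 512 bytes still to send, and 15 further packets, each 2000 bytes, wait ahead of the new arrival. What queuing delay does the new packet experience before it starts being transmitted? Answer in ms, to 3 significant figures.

26.5 ms

Each queued packet: L/R = 16000/9200000 = 1.73913 ms.
15 queued → 26.087 ms.
Plus remaining 4096 bits of current packet: 0.445217 ms.
Queuing delay = 26.5 ms.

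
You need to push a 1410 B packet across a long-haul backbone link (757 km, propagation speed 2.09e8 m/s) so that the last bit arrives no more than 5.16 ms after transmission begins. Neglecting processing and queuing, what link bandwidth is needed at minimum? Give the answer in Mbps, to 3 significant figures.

L = 11280 bits.
Propagation delay = 757000 / 209000000 = 3.62201 ms.
Transmission budget = 5.16 − 3.62201 = 1.53799 ms.
R ≥ L / t_tx = 11280 bits / 0.00153799 s = 7.33 Mbps.

7.33 Mbps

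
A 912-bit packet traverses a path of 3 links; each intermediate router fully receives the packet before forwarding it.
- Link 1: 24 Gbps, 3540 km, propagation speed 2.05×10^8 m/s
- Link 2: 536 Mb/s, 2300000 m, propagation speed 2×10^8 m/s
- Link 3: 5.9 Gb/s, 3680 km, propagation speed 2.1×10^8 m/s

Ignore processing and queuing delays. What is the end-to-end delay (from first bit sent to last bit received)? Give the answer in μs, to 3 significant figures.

46300 μs

Transmission delays (L/R per hop): 0.038, 1.70149, 0.154576 μs; sum = 1.89407 μs.
Propagation delays (d/s per hop): 17268.3, 11500, 17523.8 μs; sum = 46292.1 μs.
End-to-end = 46300 μs.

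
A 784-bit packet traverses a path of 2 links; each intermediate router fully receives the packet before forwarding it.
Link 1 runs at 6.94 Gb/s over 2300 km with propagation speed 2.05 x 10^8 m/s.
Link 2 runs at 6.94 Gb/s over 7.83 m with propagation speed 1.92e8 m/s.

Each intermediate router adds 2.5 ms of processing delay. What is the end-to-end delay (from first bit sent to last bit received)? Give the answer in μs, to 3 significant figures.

Transmission delay per hop = L/R = 784/6940000000 = 0.112968 μs; 2 hops → 0.225937 μs.
Propagation delays (d/s per hop): 11219.5, 0.0407813 μs; sum = 11219.6 μs.
Processing at 1 router(s): 1 × 2.5 ms = 2500 μs.
End-to-end = 13700 μs.

13700 μs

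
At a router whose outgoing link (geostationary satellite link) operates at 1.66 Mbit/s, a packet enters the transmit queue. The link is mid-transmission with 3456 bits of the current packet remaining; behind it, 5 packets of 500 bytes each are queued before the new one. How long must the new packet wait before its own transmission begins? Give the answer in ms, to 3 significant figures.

Each queued packet: L/R = 4000/1660000 = 2.40964 ms.
5 queued → 12.0482 ms.
Plus remaining 3456 bits of current packet: 2.08193 ms.
Queuing delay = 14.1 ms.

14.1 ms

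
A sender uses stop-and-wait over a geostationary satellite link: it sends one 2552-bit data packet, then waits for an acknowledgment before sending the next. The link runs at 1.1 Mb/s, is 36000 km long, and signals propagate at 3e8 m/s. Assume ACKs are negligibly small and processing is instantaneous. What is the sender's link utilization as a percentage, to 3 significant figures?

t_tx = L/R = 2552/1100000 = 0.00232 s.
t_prop = 36000000/300000000 = 0.12 s; RTT = 0.24 s.
Cycle = t_tx + RTT = 0.24232 s.
Utilization = t_tx / cycle = 0.00232/0.24232 = 0.957 %.

0.957 %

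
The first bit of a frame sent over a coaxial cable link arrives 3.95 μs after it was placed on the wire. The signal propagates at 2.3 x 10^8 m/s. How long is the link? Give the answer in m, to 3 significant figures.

909 m

d = s × t_prop = 2.3e+08 × 3.95e-06 = 909 m.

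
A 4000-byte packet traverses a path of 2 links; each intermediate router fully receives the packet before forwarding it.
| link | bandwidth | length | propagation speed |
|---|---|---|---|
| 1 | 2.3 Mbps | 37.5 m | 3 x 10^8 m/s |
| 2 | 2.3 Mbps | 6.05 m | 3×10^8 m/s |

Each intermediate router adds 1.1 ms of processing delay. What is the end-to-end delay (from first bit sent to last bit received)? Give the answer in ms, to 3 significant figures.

L = 4000 × 8 = 32000 bits.
Transmission delay per hop = L/R = 32000/2300000 = 13.913 ms; 2 hops → 27.8261 ms.
Propagation delays (d/s per hop): 0.000125, 2.01667e-05 ms; sum = 0.000145167 ms.
Processing at 1 router(s): 1 × 1.1 ms = 1.1 ms.
End-to-end = 28.9 ms.

28.9 ms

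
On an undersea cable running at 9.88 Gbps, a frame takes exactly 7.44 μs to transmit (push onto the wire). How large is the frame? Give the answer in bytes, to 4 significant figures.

9188 bytes

L = R × t_tx = 9880000000 b/s × 7.44e-06 s = 73507.2 bits.
In bytes: 73507.2 / 8 = 9188 bytes.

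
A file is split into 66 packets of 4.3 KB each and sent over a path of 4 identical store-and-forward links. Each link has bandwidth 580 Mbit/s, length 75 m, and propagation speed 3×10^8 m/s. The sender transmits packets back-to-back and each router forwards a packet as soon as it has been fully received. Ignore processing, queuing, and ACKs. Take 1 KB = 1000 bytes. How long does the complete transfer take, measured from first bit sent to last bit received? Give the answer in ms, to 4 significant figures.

4.093 ms

Per-hop transmission t_tx = L/R = 34400/580000000 = 0.0593103 ms.
Per-hop propagation t_prop = 75/300000000 = 0.00025 ms.
Pipeline fill: first packet needs 4·t_tx to clear all hops; remaining 65 packets each add one t_tx.
Total = (4+66-1)·t_tx + 4·t_prop = 69·0.0593103 + 4·0.00025 = 4.093 ms.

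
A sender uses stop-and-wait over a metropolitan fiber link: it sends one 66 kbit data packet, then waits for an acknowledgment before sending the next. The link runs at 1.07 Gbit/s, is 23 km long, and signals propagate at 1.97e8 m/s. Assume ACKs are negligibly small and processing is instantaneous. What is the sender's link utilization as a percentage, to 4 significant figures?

20.90 %

t_tx = L/R = 66000/1.07e+09 = 6.16822e-05 s.
t_prop = 23000/197000000 = 0.000116751 s; RTT = 0.000233503 s.
Cycle = t_tx + RTT = 0.000295185 s.
Utilization = t_tx / cycle = 6.16822e-05/0.000295185 = 20.90 %.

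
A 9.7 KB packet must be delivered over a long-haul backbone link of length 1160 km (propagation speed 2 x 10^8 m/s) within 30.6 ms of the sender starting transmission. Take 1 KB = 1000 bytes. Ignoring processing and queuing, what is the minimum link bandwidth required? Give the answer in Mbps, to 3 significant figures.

3.13 Mbps

L = 77600 bits.
Propagation delay = 1160000 / 200000000 = 5.8 ms.
Transmission budget = 30.6 − 5.8 = 24.8 ms.
R ≥ L / t_tx = 77600 bits / 0.0248 s = 3.13 Mbps.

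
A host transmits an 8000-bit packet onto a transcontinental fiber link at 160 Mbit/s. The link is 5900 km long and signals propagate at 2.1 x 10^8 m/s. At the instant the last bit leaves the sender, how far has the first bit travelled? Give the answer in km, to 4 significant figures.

10.50 km

t_tx = L/R = 8000/160000000 = 5e-05 s.
Distance = s × t_tx = 210000000 × 5e-05 = 10.50 km.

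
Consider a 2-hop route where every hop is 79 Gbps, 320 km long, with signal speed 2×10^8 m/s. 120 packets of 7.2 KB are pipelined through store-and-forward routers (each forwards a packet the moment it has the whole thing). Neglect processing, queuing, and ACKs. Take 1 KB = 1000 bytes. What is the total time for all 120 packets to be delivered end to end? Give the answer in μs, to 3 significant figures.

Per-hop transmission t_tx = L/R = 57600/79000000000 = 0.729114 μs.
Per-hop propagation t_prop = 320000/200000000 = 1600 μs.
Pipeline fill: first packet needs 2·t_tx to clear all hops; remaining 119 packets each add one t_tx.
Total = (2+120-1)·t_tx + 2·t_prop = 121·0.729114 + 2·1600 = 3290 μs.

3290 μs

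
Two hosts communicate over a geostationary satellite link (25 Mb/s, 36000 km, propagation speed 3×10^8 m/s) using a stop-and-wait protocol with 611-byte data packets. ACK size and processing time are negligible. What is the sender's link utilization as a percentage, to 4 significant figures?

0.08140 %

t_tx = L/R = 4888/25000000 = 0.00019552 s.
t_prop = 36000000/300000000 = 0.12 s; RTT = 0.24 s.
Cycle = t_tx + RTT = 0.240196 s.
Utilization = t_tx / cycle = 0.00019552/0.240196 = 0.08140 %.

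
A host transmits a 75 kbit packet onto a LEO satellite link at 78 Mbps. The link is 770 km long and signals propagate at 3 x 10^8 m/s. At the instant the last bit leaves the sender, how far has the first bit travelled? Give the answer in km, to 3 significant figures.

t_tx = L/R = 75000/78000000 = 0.000961538 s.
Distance = s × t_tx = 300000000 × 0.000961538 = 288 km.

288 km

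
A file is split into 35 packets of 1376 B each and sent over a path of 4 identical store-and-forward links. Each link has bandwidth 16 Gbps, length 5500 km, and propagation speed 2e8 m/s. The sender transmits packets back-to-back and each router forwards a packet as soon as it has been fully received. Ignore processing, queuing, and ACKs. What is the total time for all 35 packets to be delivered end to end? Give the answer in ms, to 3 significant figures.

Per-hop transmission t_tx = L/R = 11008/16000000000 = 0.000688 ms.
Per-hop propagation t_prop = 5500000/200000000 = 27.5 ms.
Pipeline fill: first packet needs 4·t_tx to clear all hops; remaining 34 packets each add one t_tx.
Total = (4+35-1)·t_tx + 4·t_prop = 38·0.000688 + 4·27.5 = 110 ms.

110 ms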